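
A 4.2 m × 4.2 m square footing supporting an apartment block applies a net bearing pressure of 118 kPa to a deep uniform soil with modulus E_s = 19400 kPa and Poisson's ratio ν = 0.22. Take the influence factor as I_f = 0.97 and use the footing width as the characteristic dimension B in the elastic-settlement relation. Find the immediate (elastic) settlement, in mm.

Immediate (elastic) settlement: S_e = q·B·(1−ν²)/E_s · I_f.
S_e = 118 × 4.2 × (1 − 0.22²) / 19400 × 0.97
    = 118 × 4.2 × 0.9516 / 19400 × 0.97
    = 0.02358 m = 23.58 mm

S_e ≈ 23.6 mm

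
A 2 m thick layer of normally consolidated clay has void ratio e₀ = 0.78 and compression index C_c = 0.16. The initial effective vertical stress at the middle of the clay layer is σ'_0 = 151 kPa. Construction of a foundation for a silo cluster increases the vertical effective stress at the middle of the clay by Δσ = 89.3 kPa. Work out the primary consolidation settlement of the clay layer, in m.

Final effective stress: σ'_f = σ'_0 + Δσ = 151 + 89.3 = 240.3 kPa.
Normally consolidated clay, so the full stress increment lies on the virgin compression line:
S_c = C_c·H/(1+e₀)·log₁₀(σ'_f/σ'_0) = 0.16×2/(1+0.78)×log₁₀(240.3/151)
    = 0.17978 × 0.20178 = 0.03628 m

S_c ≈ 0.0363 m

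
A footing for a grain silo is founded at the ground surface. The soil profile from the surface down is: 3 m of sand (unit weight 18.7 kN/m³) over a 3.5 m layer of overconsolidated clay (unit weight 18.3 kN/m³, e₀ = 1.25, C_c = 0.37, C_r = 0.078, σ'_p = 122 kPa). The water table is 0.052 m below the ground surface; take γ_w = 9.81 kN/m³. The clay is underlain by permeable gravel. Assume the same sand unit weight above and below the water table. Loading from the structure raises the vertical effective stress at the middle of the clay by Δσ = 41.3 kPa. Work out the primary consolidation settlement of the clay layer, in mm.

S_c ≈ 36.1 mm

Mid-depth of clay below the ground surface: z = 3 + 3.5/2 = 4.75 m.
Total vertical stress at mid-clay: σ_v = 18.7×3 + 18.3×1.75 = 88.125 kPa.
Pore pressure: u = 9.81×(4.75 − 0.052) = 46.087 kPa.
Initial effective stress: σ'_0 = σ_v − u = 88.125 − 46.087 = 42.038 kPa.
Final effective stress: σ'_f = 42.038 + 41.3 = 83.338 kPa.
σ'_f = 83.338 ≤ σ'_p = 122 kPa, so the clay remains overconsolidated and only the recompression index applies:
S_c = C_r·H/(1+e₀)·log₁₀(σ'_f/σ'_0) = 0.078×3.5/2.25×log₁₀(83.338/42.038)
    = 0.12134 × 0.2972 = 0.03606 m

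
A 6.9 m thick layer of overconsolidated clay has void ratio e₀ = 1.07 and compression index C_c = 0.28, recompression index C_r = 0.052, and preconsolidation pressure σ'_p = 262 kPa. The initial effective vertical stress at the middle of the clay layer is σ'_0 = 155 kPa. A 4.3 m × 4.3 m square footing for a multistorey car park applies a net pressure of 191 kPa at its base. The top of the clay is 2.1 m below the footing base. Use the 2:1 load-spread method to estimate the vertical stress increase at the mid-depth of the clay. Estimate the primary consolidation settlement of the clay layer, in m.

S_c ≈ 0.0159 m

Mid-depth of clay below the footing base: z = 2.1 + 6.9/2 = 5.55 m.
Stress increase at mid-clay by the 2:1 spreading method:
Δσ = qBL/((B+z)(L+z)) = 191×4.3×4.3/((4.3+5.55)(4.3+5.55)) = 36.4 kPa
Final effective stress: σ'_f = 155 + 36.4 = 191.4 kPa.
σ'_f = 191.4 ≤ σ'_p = 262 kPa, so the clay remains overconsolidated and only the recompression index applies:
S_c = C_r·H/(1+e₀)·log₁₀(σ'_f/σ'_0) = 0.052×6.9/2.07×log₁₀(191.4/155)
    = 0.17333 × 0.09161 = 0.01588 m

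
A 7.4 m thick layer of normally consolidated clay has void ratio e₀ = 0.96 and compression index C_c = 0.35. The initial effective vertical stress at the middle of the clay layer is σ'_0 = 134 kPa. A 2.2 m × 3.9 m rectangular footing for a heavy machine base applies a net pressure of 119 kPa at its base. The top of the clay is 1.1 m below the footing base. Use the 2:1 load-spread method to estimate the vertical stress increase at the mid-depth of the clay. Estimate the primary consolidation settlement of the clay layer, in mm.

Mid-depth of clay below the footing base: z = 1.1 + 7.4/2 = 4.8 m.
Stress increase at mid-clay by the 2:1 spreading method:
Δσ = qBL/((B+z)(L+z)) = 119×2.2×3.9/((2.2+4.8)(3.9+4.8)) = 16.766 kPa
Final effective stress: σ'_f = σ'_0 + Δσ = 134 + 16.766 = 150.77 kPa.
Normally consolidated clay, so the full stress increment lies on the virgin compression line:
S_c = C_c·H/(1+e₀)·log₁₀(σ'_f/σ'_0) = 0.35×7.4/(1+0.96)×log₁₀(150.77/134)
    = 1.3214 × 0.05121 = 0.06767 m

S_c ≈ 67.7 mm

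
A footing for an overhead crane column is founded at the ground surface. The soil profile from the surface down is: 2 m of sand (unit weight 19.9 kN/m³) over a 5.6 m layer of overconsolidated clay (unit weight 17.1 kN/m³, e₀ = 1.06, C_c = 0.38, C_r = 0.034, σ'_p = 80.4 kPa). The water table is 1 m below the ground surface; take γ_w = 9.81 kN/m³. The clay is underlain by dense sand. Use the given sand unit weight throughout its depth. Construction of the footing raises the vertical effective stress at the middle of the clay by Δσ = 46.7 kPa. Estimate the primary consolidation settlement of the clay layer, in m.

Mid-depth of clay below the ground surface: z = 2 + 5.6/2 = 4.8 m.
Total vertical stress at mid-clay: σ_v = 19.9×2 + 17.1×2.8 = 87.68 kPa.
Pore pressure: u = 9.81×(4.8 − 1) = 37.278 kPa.
Initial effective stress: σ'_0 = σ_v − u = 87.68 − 37.278 = 50.402 kPa.
Final effective stress: σ'_f = 50.402 + 46.7 = 97.102 kPa.
σ'_f = 97.102 > σ'_p = 80.4 kPa, so the stress path crosses the preconsolidation pressure — recompression up to σ'_p, then virgin compression beyond:
S_c = H/(1+e₀)·[C_r·log₁₀(σ'_p/σ'_0) + C_c·log₁₀(σ'_f/σ'_p)]
    = 5.6/2.06 × [0.034×log₁₀(80.4/50.402) + 0.38×log₁₀(97.102/80.4)]
    = 2.7184 × [0.0068955 + 0.031149] = 0.1034 m

S_c ≈ 0.103 m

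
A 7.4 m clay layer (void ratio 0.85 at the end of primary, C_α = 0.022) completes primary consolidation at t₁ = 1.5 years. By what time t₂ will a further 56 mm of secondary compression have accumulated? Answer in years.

t₂ ≈ 6.49 years

S_s = C_α·H/(1+e_p)·log₁₀(t₂/t₁) ⇒ log₁₀(t₂/t₁) = S_s·(1+e_p)/(C_α·H).
log₁₀(t₂/t₁) = 0.056 × (1+0.85) / (0.022×7.4) = 0.6364
t₂ = t₁ × 10^0.6364 = 1.5 × 4.329 = 6.493 years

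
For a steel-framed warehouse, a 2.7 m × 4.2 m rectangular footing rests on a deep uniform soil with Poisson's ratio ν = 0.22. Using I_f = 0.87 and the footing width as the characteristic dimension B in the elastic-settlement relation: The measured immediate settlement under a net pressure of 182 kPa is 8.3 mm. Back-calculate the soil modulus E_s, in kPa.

E_s ≈ 49000 kPa

S_e = q·B·(1−ν²)/E_s · I_f  ⇒  E_s = q·B·(1−ν²)·I_f / S_e.
E_s = 182 × 2.7 × 0.9516 × 0.87 / 0.0083 = 49020 kPa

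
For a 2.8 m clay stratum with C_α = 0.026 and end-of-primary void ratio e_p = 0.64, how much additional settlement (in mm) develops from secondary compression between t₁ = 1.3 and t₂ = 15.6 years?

S_s ≈ 47.9 mm

Secondary compression: S_s = C_α·H/(1+e_p)·log₁₀(t₂/t₁)
S_s = 0.026×2.8/(1+0.64)×log₁₀(15.6/1.3)
    = 0.04439 × 1.079 = 0.04791 m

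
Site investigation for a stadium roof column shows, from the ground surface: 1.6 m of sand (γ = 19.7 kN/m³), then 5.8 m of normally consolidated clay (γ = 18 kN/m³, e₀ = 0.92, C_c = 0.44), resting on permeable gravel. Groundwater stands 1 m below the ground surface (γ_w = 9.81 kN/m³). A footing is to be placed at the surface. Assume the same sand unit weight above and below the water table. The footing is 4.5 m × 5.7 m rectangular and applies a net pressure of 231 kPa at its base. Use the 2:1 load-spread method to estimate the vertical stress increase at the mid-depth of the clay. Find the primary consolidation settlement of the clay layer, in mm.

Mid-depth of clay below the ground surface: z = 1.6 + 5.8/2 = 4.5 m.
Total vertical stress at mid-clay: σ_v = 19.7×1.6 + 18×2.9 = 83.72 kPa.
Pore pressure: u = 9.81×(4.5 − 1) = 34.335 kPa.
Initial effective stress: σ'_0 = σ_v − u = 83.72 − 34.335 = 49.385 kPa.
Stress increase at mid-clay by the 2:1 spreading method:
Δσ = qBL/((B+z)(L+z)) = 231×4.5×5.7/((4.5+4.5)(5.7+4.5)) = 64.544 kPa
Final effective stress: σ'_f = σ'_0 + Δσ = 49.385 + 64.544 = 113.93 kPa.
Normally consolidated clay, so the full stress increment lies on the virgin compression line:
S_c = C_c·H/(1+e₀)·log₁₀(σ'_f/σ'_0) = 0.44×5.8/(1+0.92)×log₁₀(113.93/49.385)
    = 1.3292 × 0.36304 = 0.4826 m

S_c ≈ 483 mm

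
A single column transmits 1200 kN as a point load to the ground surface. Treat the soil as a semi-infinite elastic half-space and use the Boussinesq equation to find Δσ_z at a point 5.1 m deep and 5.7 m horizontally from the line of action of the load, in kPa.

Δσ_z ≈ 2.9 kPa

Boussinesq vertical stress below a point load on an elastic half-space:
Δσ_z = 3P/(2πz²) · [1 + (r/z)²]^(−5/2)
r/z = 5.7/5.1 = 1.1176; [1+(r/z)²]^(−5/2) = 0.13181.
Δσ_z = 3×1200/(2π×5.1²) × 0.13181 = 22.028 × 0.13181 = 2.904 kPa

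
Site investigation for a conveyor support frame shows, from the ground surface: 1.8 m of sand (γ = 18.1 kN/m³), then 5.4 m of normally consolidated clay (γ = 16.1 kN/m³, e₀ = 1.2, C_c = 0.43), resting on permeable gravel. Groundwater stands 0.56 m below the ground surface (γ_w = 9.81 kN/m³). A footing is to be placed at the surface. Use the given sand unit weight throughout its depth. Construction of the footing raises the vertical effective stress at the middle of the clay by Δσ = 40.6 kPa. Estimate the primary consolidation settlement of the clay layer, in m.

S_c ≈ 0.337 m

Mid-depth of clay below the ground surface: z = 1.8 + 5.4/2 = 4.5 m.
Total vertical stress at mid-clay: σ_v = 18.1×1.8 + 16.1×2.7 = 76.05 kPa.
Pore pressure: u = 9.81×(4.5 − 0.56) = 38.651 kPa.
Initial effective stress: σ'_0 = σ_v − u = 76.05 − 38.651 = 37.399 kPa.
Final effective stress: σ'_f = σ'_0 + Δσ = 37.399 + 40.6 = 77.999 kPa.
Normally consolidated clay, so the full stress increment lies on the virgin compression line:
S_c = C_c·H/(1+e₀)·log₁₀(σ'_f/σ'_0) = 0.43×5.4/(1+1.2)×log₁₀(77.999/37.399)
    = 1.0555 × 0.31923 = 0.3369 m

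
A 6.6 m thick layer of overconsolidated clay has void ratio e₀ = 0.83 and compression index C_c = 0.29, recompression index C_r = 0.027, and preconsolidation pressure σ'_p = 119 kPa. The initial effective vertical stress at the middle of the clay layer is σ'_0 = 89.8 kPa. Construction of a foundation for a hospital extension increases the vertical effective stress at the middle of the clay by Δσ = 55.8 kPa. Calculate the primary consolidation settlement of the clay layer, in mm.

Final effective stress: σ'_f = 89.8 + 55.8 = 145.6 kPa.
σ'_f = 145.6 > σ'_p = 119 kPa, so the stress path crosses the preconsolidation pressure — recompression up to σ'_p, then virgin compression beyond:
S_c = H/(1+e₀)·[C_r·log₁₀(σ'_p/σ'_0) + C_c·log₁₀(σ'_f/σ'_p)]
    = 6.6/1.83 × [0.027×log₁₀(119/89.8) + 0.29×log₁₀(145.6/119)]
    = 3.6066 × [0.0033013 + 0.025408] = 0.1035 m

S_c ≈ 104 mm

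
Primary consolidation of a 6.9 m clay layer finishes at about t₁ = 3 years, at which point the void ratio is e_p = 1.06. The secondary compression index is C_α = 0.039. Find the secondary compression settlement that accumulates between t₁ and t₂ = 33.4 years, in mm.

Secondary compression: S_s = C_α·H/(1+e_p)·log₁₀(t₂/t₁)
S_s = 0.039×6.9/(1+1.06)×log₁₀(33.4/3)
    = 0.1306 × 1.047 = 0.1367 m

S_s ≈ 137 mm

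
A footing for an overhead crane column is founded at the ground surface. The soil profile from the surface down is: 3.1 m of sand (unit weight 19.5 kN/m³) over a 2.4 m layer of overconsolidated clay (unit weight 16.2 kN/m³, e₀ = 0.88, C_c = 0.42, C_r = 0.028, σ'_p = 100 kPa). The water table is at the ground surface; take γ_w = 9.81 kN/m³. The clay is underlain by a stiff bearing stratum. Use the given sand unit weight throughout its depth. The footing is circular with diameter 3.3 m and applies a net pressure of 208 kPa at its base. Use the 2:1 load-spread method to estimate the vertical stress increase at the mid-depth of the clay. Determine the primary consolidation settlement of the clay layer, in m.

S_c ≈ 0.0111 m

Mid-depth of clay below the ground surface: z = 3.1 + 2.4/2 = 4.3 m.
Total vertical stress at mid-clay: σ_v = 19.5×3.1 + 16.2×1.2 = 79.89 kPa.
Pore pressure: u = 9.81×(4.3 − 0) = 42.183 kPa.
Initial effective stress: σ'_0 = σ_v − u = 79.89 − 42.183 = 37.707 kPa.
Stress increase at mid-clay by the 2:1 spreading method:
Δσ ≈ qD²/(D+z)² = 208×3.3²/(3.3+4.3)² = 39.216 kPa
Final effective stress: σ'_f = 37.707 + 39.216 = 76.923 kPa.
σ'_f = 76.923 ≤ σ'_p = 100 kPa, so the clay remains overconsolidated and only the recompression index applies:
S_c = C_r·H/(1+e₀)·log₁₀(σ'_f/σ'_0) = 0.028×2.4/1.88×log₁₀(76.923/37.707)
    = 0.035745 × 0.30963 = 0.01107 m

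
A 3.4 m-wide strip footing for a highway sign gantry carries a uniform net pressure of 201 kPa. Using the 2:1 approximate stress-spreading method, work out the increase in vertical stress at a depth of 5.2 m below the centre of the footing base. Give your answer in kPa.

By the 2:1 method the load spreads at 1 horizontal : 2 vertical, so at depth z the loaded area has grown by z in each plan dimension:
Δσ = qB/(B+z) = 201×3.4/(3.4+5.2) = 79.465 kPa

Δσ_z ≈ 79.5 kPa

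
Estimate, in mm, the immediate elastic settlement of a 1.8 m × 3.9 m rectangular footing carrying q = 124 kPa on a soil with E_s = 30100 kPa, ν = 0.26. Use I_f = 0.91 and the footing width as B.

S_e ≈ 6.29 mm

Immediate (elastic) settlement: S_e = q·B·(1−ν²)/E_s · I_f.
S_e = 124 × 1.8 × (1 − 0.26²) / 30100 × 0.91
    = 124 × 1.8 × 0.9324 / 30100 × 0.91
    = 0.006292 m = 6.292 mm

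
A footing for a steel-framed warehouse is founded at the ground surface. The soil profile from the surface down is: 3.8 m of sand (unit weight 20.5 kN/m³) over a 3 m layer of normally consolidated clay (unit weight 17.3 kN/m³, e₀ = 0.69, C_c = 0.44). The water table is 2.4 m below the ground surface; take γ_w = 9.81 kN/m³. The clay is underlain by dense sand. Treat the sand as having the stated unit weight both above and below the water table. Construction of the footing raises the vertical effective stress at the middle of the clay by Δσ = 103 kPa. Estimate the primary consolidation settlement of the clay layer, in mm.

S_c ≈ 292 mm

Mid-depth of clay below the ground surface: z = 3.8 + 3/2 = 5.3 m.
Total vertical stress at mid-clay: σ_v = 20.5×3.8 + 17.3×1.5 = 103.85 kPa.
Pore pressure: u = 9.81×(5.3 − 2.4) = 28.449 kPa.
Initial effective stress: σ'_0 = σ_v − u = 103.85 − 28.449 = 75.401 kPa.
Final effective stress: σ'_f = σ'_0 + Δσ = 75.401 + 103 = 178.4 kPa.
Normally consolidated clay, so the full stress increment lies on the virgin compression line:
S_c = C_c·H/(1+e₀)·log₁₀(σ'_f/σ'_0) = 0.44×3/(1+0.69)×log₁₀(178.4/75.401)
    = 0.78107 × 0.37402 = 0.2921 m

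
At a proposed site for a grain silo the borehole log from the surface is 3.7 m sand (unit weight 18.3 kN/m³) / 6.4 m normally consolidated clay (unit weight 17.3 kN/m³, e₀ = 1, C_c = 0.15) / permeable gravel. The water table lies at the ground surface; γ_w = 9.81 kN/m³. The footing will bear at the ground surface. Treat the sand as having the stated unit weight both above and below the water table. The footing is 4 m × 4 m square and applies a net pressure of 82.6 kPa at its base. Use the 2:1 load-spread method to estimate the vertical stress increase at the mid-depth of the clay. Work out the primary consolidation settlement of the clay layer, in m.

Mid-depth of clay below the ground surface: z = 3.7 + 6.4/2 = 6.9 m.
Total vertical stress at mid-clay: σ_v = 18.3×3.7 + 17.3×3.2 = 123.07 kPa.
Pore pressure: u = 9.81×(6.9 − 0) = 67.689 kPa.
Initial effective stress: σ'_0 = σ_v − u = 123.07 − 67.689 = 55.381 kPa.
Stress increase at mid-clay by the 2:1 spreading method:
Δσ = qBL/((B+z)(L+z)) = 82.6×4×4/((4+6.9)(4+6.9)) = 11.124 kPa
Final effective stress: σ'_f = σ'_0 + Δσ = 55.381 + 11.124 = 66.505 kPa.
Normally consolidated clay, so the full stress increment lies on the virgin compression line:
S_c = C_c·H/(1+e₀)·log₁₀(σ'_f/σ'_0) = 0.15×6.4/(1+1)×log₁₀(66.505/55.381)
    = 0.48 × 0.079494 = 0.03816 m

S_c ≈ 0.0382 m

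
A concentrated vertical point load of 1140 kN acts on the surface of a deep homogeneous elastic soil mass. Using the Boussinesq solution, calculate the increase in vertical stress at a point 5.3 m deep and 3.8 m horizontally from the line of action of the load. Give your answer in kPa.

Δσ_z ≈ 6.87 kPa

Boussinesq vertical stress below a point load on an elastic half-space:
Δσ_z = 3P/(2πz²) · [1 + (r/z)²]^(−5/2)
r/z = 3.8/5.3 = 0.71698; [1+(r/z)²]^(−5/2) = 0.35452.
Δσ_z = 3×1140/(2π×5.3²) × 0.35452 = 19.377 × 0.35452 = 6.87 kPa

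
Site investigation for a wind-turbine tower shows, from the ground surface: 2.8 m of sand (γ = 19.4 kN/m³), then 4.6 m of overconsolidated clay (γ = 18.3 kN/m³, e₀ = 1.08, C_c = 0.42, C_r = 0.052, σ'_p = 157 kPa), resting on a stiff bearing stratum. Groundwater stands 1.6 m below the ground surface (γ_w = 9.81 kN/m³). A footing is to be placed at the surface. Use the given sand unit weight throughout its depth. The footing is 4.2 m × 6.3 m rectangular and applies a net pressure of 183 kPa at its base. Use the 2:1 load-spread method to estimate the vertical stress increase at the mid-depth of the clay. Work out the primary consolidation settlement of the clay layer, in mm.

S_c ≈ 27.5 mm

Mid-depth of clay below the ground surface: z = 2.8 + 4.6/2 = 5.1 m.
Total vertical stress at mid-clay: σ_v = 19.4×2.8 + 18.3×2.3 = 96.41 kPa.
Pore pressure: u = 9.81×(5.1 − 1.6) = 34.335 kPa.
Initial effective stress: σ'_0 = σ_v − u = 96.41 − 34.335 = 62.075 kPa.
Stress increase at mid-clay by the 2:1 spreading method:
Δσ = qBL/((B+z)(L+z)) = 183×4.2×6.3/((4.2+5.1)(6.3+5.1)) = 45.672 kPa
Final effective stress: σ'_f = 62.075 + 45.672 = 107.75 kPa.
σ'_f = 107.75 ≤ σ'_p = 157 kPa, so the clay remains overconsolidated and only the recompression index applies:
S_c = C_r·H/(1+e₀)·log₁₀(σ'_f/σ'_0) = 0.052×4.6/2.08×log₁₀(107.75/62.075)
    = 0.115 × 0.2395 = 0.02754 m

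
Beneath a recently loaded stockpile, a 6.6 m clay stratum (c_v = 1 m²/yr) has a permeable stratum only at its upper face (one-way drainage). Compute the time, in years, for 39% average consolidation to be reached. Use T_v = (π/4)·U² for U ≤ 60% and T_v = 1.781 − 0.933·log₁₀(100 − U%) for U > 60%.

Drainage path length: H_d = H = 6.6 m (single drainage).
U ≤ 60%: T_v = (π/4)·U² = (π/4)×0.39² = 0.11946.
t = T_v·H_d²/c_v = 0.11946×6.6²/1 = 5.204 years.

t ≈ 5.2 years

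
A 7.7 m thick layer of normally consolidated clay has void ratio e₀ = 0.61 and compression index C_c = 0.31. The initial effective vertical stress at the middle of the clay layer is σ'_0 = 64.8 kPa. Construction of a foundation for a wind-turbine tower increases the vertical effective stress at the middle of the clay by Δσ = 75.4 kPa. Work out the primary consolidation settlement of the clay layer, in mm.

S_c ≈ 497 mm

Final effective stress: σ'_f = σ'_0 + Δσ = 64.8 + 75.4 = 140.2 kPa.
Normally consolidated clay, so the full stress increment lies on the virgin compression line:
S_c = C_c·H/(1+e₀)·log₁₀(σ'_f/σ'_0) = 0.31×7.7/(1+0.61)×log₁₀(140.2/64.8)
    = 1.4826 × 0.33517 = 0.4969 m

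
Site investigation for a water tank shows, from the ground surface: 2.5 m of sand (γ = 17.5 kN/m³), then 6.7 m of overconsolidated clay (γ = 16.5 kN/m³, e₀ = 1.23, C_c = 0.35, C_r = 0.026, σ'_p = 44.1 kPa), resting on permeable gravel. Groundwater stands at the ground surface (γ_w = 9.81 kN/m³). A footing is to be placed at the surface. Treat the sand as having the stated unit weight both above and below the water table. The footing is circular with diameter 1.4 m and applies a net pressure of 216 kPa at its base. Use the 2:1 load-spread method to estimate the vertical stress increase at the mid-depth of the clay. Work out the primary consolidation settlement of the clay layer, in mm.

S_c ≈ 56.5 mm

Mid-depth of clay below the ground surface: z = 2.5 + 6.7/2 = 5.85 m.
Total vertical stress at mid-clay: σ_v = 17.5×2.5 + 16.5×3.35 = 99.025 kPa.
Pore pressure: u = 9.81×(5.85 − 0) = 57.389 kPa.
Initial effective stress: σ'_0 = σ_v − u = 99.025 − 57.389 = 41.636 kPa.
Stress increase at mid-clay by the 2:1 spreading method:
Δσ ≈ qD²/(D+z)² = 216×1.4²/(1.4+5.85)² = 8.0544 kPa
Final effective stress: σ'_f = 41.636 + 8.0544 = 49.69 kPa.
σ'_f = 49.69 > σ'_p = 44.1 kPa, so the stress path crosses the preconsolidation pressure — recompression up to σ'_p, then virgin compression beyond:
S_c = H/(1+e₀)·[C_r·log₁₀(σ'_p/σ'_0) + C_c·log₁₀(σ'_f/σ'_p)]
    = 6.7/2.23 × [0.026×log₁₀(44.1/41.636) + 0.35×log₁₀(49.69/44.1)]
    = 3.0045 × [0.00064921 + 0.018141] = 0.05646 m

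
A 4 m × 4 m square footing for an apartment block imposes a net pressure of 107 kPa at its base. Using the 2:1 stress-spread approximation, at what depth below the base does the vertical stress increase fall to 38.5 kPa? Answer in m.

2:1 spreading — at depth z the loaded area has grown by z in each plan dimension:
qB²/(B+z)² = Δσ_z ⇒ z = B(√(q/Δσ_z) − 1) = 4×(√(107/38.5) − 1) = 2.668 m

z ≈ 2.67 m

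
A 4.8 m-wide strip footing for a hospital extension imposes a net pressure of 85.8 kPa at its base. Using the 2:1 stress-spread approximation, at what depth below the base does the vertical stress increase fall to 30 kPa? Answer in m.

z ≈ 8.93 m

2:1 spreading — at depth z the loaded area has grown by z in each plan dimension:
qB/(B+z) = Δσ_z ⇒ z = qB/Δσ_z − B = 85.8×4.8/30 − 4.8 = 8.928 m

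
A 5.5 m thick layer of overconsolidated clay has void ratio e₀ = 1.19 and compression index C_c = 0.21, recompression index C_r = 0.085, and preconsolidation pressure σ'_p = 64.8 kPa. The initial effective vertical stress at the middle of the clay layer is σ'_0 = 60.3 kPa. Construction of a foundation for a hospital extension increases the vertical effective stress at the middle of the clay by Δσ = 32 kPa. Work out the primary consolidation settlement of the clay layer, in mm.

S_c ≈ 87.7 mm

Final effective stress: σ'_f = 60.3 + 32 = 92.3 kPa.
σ'_f = 92.3 > σ'_p = 64.8 kPa, so the stress path crosses the preconsolidation pressure — recompression up to σ'_p, then virgin compression beyond:
S_c = H/(1+e₀)·[C_r·log₁₀(σ'_p/σ'_0) + C_c·log₁₀(σ'_f/σ'_p)]
    = 5.5/2.19 × [0.085×log₁₀(64.8/60.3) + 0.21×log₁₀(92.3/64.8)]
    = 2.5114 × [0.0026569 + 0.032262] = 0.0877 m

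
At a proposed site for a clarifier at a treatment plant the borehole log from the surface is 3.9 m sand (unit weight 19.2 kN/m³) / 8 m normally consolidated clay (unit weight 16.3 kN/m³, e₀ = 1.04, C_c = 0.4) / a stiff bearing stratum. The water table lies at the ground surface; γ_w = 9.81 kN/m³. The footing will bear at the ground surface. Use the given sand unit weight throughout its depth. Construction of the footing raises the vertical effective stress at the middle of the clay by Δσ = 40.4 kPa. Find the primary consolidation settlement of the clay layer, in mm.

S_c ≈ 339 mm

Mid-depth of clay below the ground surface: z = 3.9 + 8/2 = 7.9 m.
Total vertical stress at mid-clay: σ_v = 19.2×3.9 + 16.3×4 = 140.08 kPa.
Pore pressure: u = 9.81×(7.9 − 0) = 77.499 kPa.
Initial effective stress: σ'_0 = σ_v − u = 140.08 − 77.499 = 62.581 kPa.
Final effective stress: σ'_f = σ'_0 + Δσ = 62.581 + 40.4 = 102.98 kPa.
Normally consolidated clay, so the full stress increment lies on the virgin compression line:
S_c = C_c·H/(1+e₀)·log₁₀(σ'_f/σ'_0) = 0.4×8/(1+1.04)×log₁₀(102.98/62.581)
    = 1.5686 × 0.21631 = 0.3393 m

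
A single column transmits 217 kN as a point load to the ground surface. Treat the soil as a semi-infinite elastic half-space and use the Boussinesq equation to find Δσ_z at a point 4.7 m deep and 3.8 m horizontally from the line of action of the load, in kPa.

Δσ_z ≈ 1.33 kPa

Boussinesq vertical stress below a point load on an elastic half-space:
Δσ_z = 3P/(2πz²) · [1 + (r/z)²]^(−5/2)
r/z = 3.8/4.7 = 0.80851; [1+(r/z)²]^(−5/2) = 0.28436.
Δσ_z = 3×217/(2π×4.7²) × 0.28436 = 4.6904 × 0.28436 = 1.334 kPa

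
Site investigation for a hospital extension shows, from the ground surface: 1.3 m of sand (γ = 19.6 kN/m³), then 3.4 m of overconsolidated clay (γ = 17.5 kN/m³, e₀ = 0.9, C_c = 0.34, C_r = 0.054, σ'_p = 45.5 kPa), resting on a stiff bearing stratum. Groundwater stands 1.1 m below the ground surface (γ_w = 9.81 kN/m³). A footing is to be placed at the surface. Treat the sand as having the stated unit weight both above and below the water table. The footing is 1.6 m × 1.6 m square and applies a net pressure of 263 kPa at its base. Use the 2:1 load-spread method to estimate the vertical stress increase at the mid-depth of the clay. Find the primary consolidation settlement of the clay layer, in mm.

Mid-depth of clay below the ground surface: z = 1.3 + 3.4/2 = 3 m.
Total vertical stress at mid-clay: σ_v = 19.6×1.3 + 17.5×1.7 = 55.23 kPa.
Pore pressure: u = 9.81×(3 − 1.1) = 18.639 kPa.
Initial effective stress: σ'_0 = σ_v − u = 55.23 − 18.639 = 36.591 kPa.
Stress increase at mid-clay by the 2:1 spreading method:
Δσ = qBL/((B+z)(L+z)) = 263×1.6×1.6/((1.6+3)(1.6+3)) = 31.819 kPa
Final effective stress: σ'_f = 36.591 + 31.819 = 68.41 kPa.
σ'_f = 68.41 > σ'_p = 45.5 kPa, so the stress path crosses the preconsolidation pressure — recompression up to σ'_p, then virgin compression beyond:
S_c = H/(1+e₀)·[C_r·log₁₀(σ'_p/σ'_0) + C_c·log₁₀(σ'_f/σ'_p)]
    = 3.4/1.9 × [0.054×log₁₀(45.5/36.591) + 0.34×log₁₀(68.41/45.5)]
    = 1.7895 × [0.0051104 + 0.060217] = 0.1169 m

S_c ≈ 117 mm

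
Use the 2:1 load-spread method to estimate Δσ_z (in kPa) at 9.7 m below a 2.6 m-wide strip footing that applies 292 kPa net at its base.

By the 2:1 method the load spreads at 1 horizontal : 2 vertical, so at depth z the loaded area has grown by z in each plan dimension:
Δσ = qB/(B+z) = 292×2.6/(2.6+9.7) = 61.724 kPa

Δσ_z ≈ 61.7 kPa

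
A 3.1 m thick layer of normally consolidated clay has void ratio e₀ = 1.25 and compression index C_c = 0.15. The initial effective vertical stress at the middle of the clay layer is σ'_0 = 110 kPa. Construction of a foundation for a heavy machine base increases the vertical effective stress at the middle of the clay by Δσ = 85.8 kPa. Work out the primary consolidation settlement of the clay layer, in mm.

Final effective stress: σ'_f = σ'_0 + Δσ = 110 + 85.8 = 195.8 kPa.
Normally consolidated clay, so the full stress increment lies on the virgin compression line:
S_c = C_c·H/(1+e₀)·log₁₀(σ'_f/σ'_0) = 0.15×3.1/(1+1.25)×log₁₀(195.8/110)
    = 0.20667 × 0.25042 = 0.05175 m

S_c ≈ 51.8 mm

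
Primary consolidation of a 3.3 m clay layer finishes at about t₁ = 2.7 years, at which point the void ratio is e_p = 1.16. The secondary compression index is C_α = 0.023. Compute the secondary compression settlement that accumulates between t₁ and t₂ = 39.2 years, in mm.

S_s ≈ 40.8 mm

Secondary compression: S_s = C_α·H/(1+e_p)·log₁₀(t₂/t₁)
S_s = 0.023×3.3/(1+1.16)×log₁₀(39.2/2.7)
    = 0.03514 × 1.162 = 0.04083 m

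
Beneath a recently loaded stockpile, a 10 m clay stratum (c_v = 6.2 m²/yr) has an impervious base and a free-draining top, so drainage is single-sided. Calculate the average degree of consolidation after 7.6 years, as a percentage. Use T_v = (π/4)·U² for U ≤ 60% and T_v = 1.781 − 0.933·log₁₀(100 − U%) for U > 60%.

U ≈ 74.7 %

Drainage path length: H_d = H = 10 m (single drainage).
T_v = c_v·t/H_d² = 6.2×7.6/10² = 0.4712.
T_v = 0.4712 corresponds to the U > 60% branch:
U = 1 − 10^((1.781 − T_v)/0.933)/100 = 0.7466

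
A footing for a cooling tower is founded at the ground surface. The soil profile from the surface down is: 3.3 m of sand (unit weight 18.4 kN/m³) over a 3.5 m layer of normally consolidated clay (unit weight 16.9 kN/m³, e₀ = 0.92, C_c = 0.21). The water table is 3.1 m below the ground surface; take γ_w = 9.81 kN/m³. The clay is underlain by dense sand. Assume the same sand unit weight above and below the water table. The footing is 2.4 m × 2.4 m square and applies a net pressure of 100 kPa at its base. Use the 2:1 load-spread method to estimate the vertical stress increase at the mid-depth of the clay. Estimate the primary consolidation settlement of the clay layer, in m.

S_c ≈ 0.0226 m

Mid-depth of clay below the ground surface: z = 3.3 + 3.5/2 = 5.05 m.
Total vertical stress at mid-clay: σ_v = 18.4×3.3 + 16.9×1.75 = 90.295 kPa.
Pore pressure: u = 9.81×(5.05 − 3.1) = 19.13 kPa.
Initial effective stress: σ'_0 = σ_v − u = 90.295 − 19.13 = 71.165 kPa.
Stress increase at mid-clay by the 2:1 spreading method:
Δσ = qBL/((B+z)(L+z)) = 100×2.4×2.4/((2.4+5.05)(2.4+5.05)) = 10.378 kPa
Final effective stress: σ'_f = σ'_0 + Δσ = 71.165 + 10.378 = 81.543 kPa.
Normally consolidated clay, so the full stress increment lies on the virgin compression line:
S_c = C_c·H/(1+e₀)·log₁₀(σ'_f/σ'_0) = 0.21×3.5/(1+0.92)×log₁₀(81.543/71.165)
    = 0.38281 × 0.05912 = 0.02263 m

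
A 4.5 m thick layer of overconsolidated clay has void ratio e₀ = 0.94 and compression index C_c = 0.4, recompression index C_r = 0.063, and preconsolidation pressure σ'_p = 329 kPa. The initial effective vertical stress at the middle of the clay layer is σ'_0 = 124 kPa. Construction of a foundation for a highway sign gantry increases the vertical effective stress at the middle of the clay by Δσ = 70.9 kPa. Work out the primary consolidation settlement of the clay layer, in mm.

S_c ≈ 28.7 mm

Final effective stress: σ'_f = 124 + 70.9 = 194.9 kPa.
σ'_f = 194.9 ≤ σ'_p = 329 kPa, so the clay remains overconsolidated and only the recompression index applies:
S_c = C_r·H/(1+e₀)·log₁₀(σ'_f/σ'_0) = 0.063×4.5/1.94×log₁₀(194.9/124)
    = 0.14613 × 0.19639 = 0.0287 m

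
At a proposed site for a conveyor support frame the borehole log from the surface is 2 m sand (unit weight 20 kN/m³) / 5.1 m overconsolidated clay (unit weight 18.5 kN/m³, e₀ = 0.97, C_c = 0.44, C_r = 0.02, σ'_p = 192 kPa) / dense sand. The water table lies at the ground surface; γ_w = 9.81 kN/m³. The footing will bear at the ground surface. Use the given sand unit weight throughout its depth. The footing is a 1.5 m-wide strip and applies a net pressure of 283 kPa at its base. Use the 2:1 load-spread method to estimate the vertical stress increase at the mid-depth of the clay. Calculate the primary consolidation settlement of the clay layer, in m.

S_c ≈ 0.0219 m

Mid-depth of clay below the ground surface: z = 2 + 5.1/2 = 4.55 m.
Total vertical stress at mid-clay: σ_v = 20×2 + 18.5×2.55 = 87.175 kPa.
Pore pressure: u = 9.81×(4.55 − 0) = 44.636 kPa.
Initial effective stress: σ'_0 = σ_v − u = 87.175 − 44.636 = 42.539 kPa.
Stress increase at mid-clay by the 2:1 spreading method:
Δσ = qB/(B+z) = 283×1.5/(1.5+4.55) = 70.165 kPa
Final effective stress: σ'_f = 42.539 + 70.165 = 112.7 kPa.
σ'_f = 112.7 ≤ σ'_p = 192 kPa, so the clay remains overconsolidated and only the recompression index applies:
S_c = C_r·H/(1+e₀)·log₁₀(σ'_f/σ'_0) = 0.02×5.1/1.97×log₁₀(112.7/42.539)
    = 0.051776 × 0.42314 = 0.02191 m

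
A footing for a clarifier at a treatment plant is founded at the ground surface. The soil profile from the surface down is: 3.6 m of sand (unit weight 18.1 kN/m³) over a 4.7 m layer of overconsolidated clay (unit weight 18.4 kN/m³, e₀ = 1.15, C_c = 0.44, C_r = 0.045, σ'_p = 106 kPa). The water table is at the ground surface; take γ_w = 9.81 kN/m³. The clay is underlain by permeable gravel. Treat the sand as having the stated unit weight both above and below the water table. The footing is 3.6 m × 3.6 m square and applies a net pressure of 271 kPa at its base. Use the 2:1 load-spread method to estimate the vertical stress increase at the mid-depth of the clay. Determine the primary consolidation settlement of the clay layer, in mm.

S_c ≈ 24.4 mm

Mid-depth of clay below the ground surface: z = 3.6 + 4.7/2 = 5.95 m.
Total vertical stress at mid-clay: σ_v = 18.1×3.6 + 18.4×2.35 = 108.4 kPa.
Pore pressure: u = 9.81×(5.95 − 0) = 58.37 kPa.
Initial effective stress: σ'_0 = σ_v − u = 108.4 − 58.37 = 50.03 kPa.
Stress increase at mid-clay by the 2:1 spreading method:
Δσ = qBL/((B+z)(L+z)) = 271×3.6×3.6/((3.6+5.95)(3.6+5.95)) = 38.509 kPa
Final effective stress: σ'_f = 50.03 + 38.509 = 88.539 kPa.
σ'_f = 88.539 ≤ σ'_p = 106 kPa, so the clay remains overconsolidated and only the recompression index applies:
S_c = C_r·H/(1+e₀)·log₁₀(σ'_f/σ'_0) = 0.045×4.7/2.15×log₁₀(88.539/50.03)
    = 0.09837 × 0.2479 = 0.02439 m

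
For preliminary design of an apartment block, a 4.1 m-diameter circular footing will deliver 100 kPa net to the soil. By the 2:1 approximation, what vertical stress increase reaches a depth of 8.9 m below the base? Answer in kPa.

By the 2:1 method the load spreads at 1 horizontal : 2 vertical, so at depth z the loaded area has grown by z in each plan dimension:
Δσ ≈ qD²/(D+z)² = 100×4.1²/(4.1+8.9)² = 9.9467 kPa

Δσ_z ≈ 9.95 kPa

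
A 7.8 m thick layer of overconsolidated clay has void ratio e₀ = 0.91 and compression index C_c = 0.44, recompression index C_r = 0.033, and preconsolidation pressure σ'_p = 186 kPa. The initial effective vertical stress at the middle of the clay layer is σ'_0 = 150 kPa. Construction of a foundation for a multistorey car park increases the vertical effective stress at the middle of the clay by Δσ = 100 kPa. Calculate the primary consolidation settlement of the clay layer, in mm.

Final effective stress: σ'_f = 150 + 100 = 250 kPa.
σ'_f = 250 > σ'_p = 186 kPa, so the stress path crosses the preconsolidation pressure — recompression up to σ'_p, then virgin compression beyond:
S_c = H/(1+e₀)·[C_r·log₁₀(σ'_p/σ'_0) + C_c·log₁₀(σ'_f/σ'_p)]
    = 7.8/1.91 × [0.033×log₁₀(186/150) + 0.44×log₁₀(250/186)]
    = 4.0838 × [0.0030829 + 0.056508] = 0.2434 m

S_c ≈ 243 mm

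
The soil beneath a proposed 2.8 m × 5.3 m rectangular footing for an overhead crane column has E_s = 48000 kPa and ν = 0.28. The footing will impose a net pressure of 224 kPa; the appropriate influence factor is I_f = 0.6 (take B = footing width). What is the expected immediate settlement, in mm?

S_e ≈ 7.23 mm

Immediate (elastic) settlement: S_e = q·B·(1−ν²)/E_s · I_f.
S_e = 224 × 2.8 × (1 − 0.28²) / 48000 × 0.6
    = 224 × 2.8 × 0.9216 / 48000 × 0.6
    = 0.007225 m = 7.225 mm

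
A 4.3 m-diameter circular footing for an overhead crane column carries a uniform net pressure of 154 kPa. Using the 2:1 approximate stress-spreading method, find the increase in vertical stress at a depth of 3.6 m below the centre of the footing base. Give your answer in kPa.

Δσ_z ≈ 45.6 kPa

By the 2:1 method the load spreads at 1 horizontal : 2 vertical, so at depth z the loaded area has grown by z in each plan dimension:
Δσ ≈ qD²/(D+z)² = 154×4.3²/(4.3+3.6)² = 45.625 kPa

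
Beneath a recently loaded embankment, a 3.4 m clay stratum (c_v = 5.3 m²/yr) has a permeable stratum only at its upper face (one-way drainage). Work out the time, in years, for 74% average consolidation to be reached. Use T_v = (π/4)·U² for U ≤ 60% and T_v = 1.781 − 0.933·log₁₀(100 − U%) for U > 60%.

t ≈ 1.01 years

Drainage path length: H_d = H = 3.4 m (single drainage).
U > 60%: T_v = 1.781 − 0.933·log₁₀(100 − 74) = 0.46083.
t = T_v·H_d²/c_v = 0.46083×3.4²/5.3 = 1.005 years.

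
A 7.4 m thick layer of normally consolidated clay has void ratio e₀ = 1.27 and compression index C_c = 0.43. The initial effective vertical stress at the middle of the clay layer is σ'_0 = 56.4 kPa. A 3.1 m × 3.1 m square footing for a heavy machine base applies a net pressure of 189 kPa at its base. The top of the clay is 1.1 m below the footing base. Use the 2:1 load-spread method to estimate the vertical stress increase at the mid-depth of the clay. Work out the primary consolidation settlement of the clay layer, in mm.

S_c ≈ 253 mm

Mid-depth of clay below the footing base: z = 1.1 + 7.4/2 = 4.8 m.
Stress increase at mid-clay by the 2:1 spreading method:
Δσ = qBL/((B+z)(L+z)) = 189×3.1×3.1/((3.1+4.8)(3.1+4.8)) = 29.103 kPa
Final effective stress: σ'_f = σ'_0 + Δσ = 56.4 + 29.103 = 85.503 kPa.
Normally consolidated clay, so the full stress increment lies on the virgin compression line:
S_c = C_c·H/(1+e₀)·log₁₀(σ'_f/σ'_0) = 0.43×7.4/(1+1.27)×log₁₀(85.503/56.4)
    = 1.4018 × 0.1807 = 0.2533 m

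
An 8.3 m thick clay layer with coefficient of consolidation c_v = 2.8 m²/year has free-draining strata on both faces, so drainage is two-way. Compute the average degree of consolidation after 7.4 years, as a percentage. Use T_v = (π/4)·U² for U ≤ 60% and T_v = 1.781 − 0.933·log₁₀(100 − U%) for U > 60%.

U ≈ 95.8 %

Drainage path length: H_d = H/2 = 4.15 m (double drainage).
T_v = c_v·t/H_d² = 2.8×7.4/4.15² = 1.2031.
T_v = 1.2031 corresponds to the U > 60% branch:
U = 1 − 10^((1.781 − T_v)/0.933)/100 = 0.9584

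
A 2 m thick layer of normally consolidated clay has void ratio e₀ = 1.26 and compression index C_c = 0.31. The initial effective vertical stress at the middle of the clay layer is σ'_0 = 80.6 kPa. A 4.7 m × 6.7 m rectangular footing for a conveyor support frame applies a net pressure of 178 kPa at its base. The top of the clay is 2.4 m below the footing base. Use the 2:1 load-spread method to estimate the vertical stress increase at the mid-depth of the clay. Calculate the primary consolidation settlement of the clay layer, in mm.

Mid-depth of clay below the footing base: z = 2.4 + 2/2 = 3.4 m.
Stress increase at mid-clay by the 2:1 spreading method:
Δσ = qBL/((B+z)(L+z)) = 178×4.7×6.7/((4.7+3.4)(6.7+3.4)) = 68.515 kPa
Final effective stress: σ'_f = σ'_0 + Δσ = 80.6 + 68.515 = 149.12 kPa.
Normally consolidated clay, so the full stress increment lies on the virgin compression line:
S_c = C_c·H/(1+e₀)·log₁₀(σ'_f/σ'_0) = 0.31×2/(1+1.26)×log₁₀(149.12/80.6)
    = 0.27434 × 0.2672 = 0.0733 m

S_c ≈ 73.3 mm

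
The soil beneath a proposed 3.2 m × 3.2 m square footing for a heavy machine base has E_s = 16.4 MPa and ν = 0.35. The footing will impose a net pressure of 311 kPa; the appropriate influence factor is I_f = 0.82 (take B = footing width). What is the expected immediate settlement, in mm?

Immediate (elastic) settlement: S_e = q·B·(1−ν²)/E_s · I_f.
E_s = 16.4 MPa = 16400 kPa.
S_e = 311 × 3.2 × (1 − 0.35²) / 16400 × 0.82
    = 311 × 3.2 × 0.8775 / 16400 × 0.82
    = 0.04366 m = 43.66 mm

S_e ≈ 43.7 mm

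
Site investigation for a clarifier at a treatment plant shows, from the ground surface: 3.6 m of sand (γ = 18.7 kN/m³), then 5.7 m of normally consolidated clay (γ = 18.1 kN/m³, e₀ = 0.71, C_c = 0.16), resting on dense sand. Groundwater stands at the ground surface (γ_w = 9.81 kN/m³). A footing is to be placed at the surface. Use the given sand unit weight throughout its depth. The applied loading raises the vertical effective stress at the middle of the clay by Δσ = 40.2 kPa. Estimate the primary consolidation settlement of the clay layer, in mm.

S_c ≈ 126 mm

Mid-depth of clay below the ground surface: z = 3.6 + 5.7/2 = 6.45 m.
Total vertical stress at mid-clay: σ_v = 18.7×3.6 + 18.1×2.85 = 118.91 kPa.
Pore pressure: u = 9.81×(6.45 − 0) = 63.275 kPa.
Initial effective stress: σ'_0 = σ_v − u = 118.91 − 63.275 = 55.635 kPa.
Final effective stress: σ'_f = σ'_0 + Δσ = 55.635 + 40.2 = 95.835 kPa.
Normally consolidated clay, so the full stress increment lies on the virgin compression line:
S_c = C_c·H/(1+e₀)·log₁₀(σ'_f/σ'_0) = 0.16×5.7/(1+0.71)×log₁₀(95.835/55.635)
    = 0.53333 × 0.23618 = 0.126 m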